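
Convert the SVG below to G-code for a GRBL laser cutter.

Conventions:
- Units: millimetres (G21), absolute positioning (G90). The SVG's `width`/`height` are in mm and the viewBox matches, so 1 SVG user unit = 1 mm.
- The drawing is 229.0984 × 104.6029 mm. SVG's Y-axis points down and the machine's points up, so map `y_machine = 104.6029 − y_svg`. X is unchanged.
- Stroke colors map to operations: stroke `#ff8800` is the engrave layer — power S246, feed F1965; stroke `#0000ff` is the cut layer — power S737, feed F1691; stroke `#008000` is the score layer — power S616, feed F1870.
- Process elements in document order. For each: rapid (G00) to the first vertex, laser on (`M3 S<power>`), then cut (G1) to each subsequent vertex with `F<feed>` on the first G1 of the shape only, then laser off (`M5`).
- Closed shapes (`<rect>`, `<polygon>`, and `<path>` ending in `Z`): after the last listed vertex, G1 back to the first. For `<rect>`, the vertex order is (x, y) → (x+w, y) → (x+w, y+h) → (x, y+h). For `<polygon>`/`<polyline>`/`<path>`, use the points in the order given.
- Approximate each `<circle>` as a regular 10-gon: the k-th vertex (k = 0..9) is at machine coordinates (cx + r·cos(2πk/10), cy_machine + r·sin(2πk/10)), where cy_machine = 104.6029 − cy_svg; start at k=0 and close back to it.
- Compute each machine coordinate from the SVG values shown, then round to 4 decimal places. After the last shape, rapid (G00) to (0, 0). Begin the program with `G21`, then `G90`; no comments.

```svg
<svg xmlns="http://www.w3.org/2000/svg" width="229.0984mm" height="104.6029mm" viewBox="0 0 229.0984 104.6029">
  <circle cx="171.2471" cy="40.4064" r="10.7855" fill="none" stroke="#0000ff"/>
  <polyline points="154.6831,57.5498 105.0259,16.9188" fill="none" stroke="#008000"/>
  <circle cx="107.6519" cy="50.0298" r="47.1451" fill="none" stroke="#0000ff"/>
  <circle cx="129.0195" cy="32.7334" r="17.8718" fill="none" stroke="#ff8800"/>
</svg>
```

Since the viewBox matches the mm dimensions, user units are millimetres directly. The only transform is the Y-flip y_m = 104.6029 − y_svg.

Shape 1 is a circle drawn with `<circle>`. Its stroke #0000ff means cut at S737, F1691. After flipping Y the toolpath is (182.0326,64.1965) → (179.9728,70.5361) → (174.5800,74.4541) → (167.9142,74.4541) → (162.5214,70.5361) → (160.4616,64.1965) → (162.5214,57.8569) → (167.9142,53.9389) → (174.5800,53.9389) → (179.9728,57.8569) → (182.0326,64.1965), returning to the start.

Shape 2 is a line segment drawn with `<polyline>`. Its stroke #008000 means score at S616, F1870. After flipping Y the toolpath is (154.6831,47.0531) → (105.0259,87.6841).

Shape 3 is a circle drawn with `<circle>`. Its stroke #0000ff means cut at S737, F1691. After flipping Y the toolpath is (154.7970,54.5731) → (145.7931,82.2843) → (122.2205,99.4108) → (93.0833,99.4108) → (69.5107,82.2843) → (60.5068,54.5731) → (69.5107,26.8619) → (93.0833,9.7354) → (122.2205,9.7354) → (145.7931,26.8619) → (154.7970,54.5731), returning to the start.

Shape 4 is a circle drawn with `<circle>`. Its stroke #ff8800 means engrave at S246, F1965. After flipping Y the toolpath is (146.8913,71.8695) → (143.4781,82.3743) → (134.5422,88.8666) → (123.4968,88.8666) → (114.5609,82.3743) → (111.1477,71.8695) → (114.5609,61.3647) → (123.4968,54.8724) → (134.5422,54.8724) → (143.4781,61.3647) → (146.8913,71.8695), returning to the start.

G21
G90
G00 X182.0326 Y64.1965
M3 S737
G1 X179.9728 Y70.5361 F1691
G1 X174.5800 Y74.4541
G1 X167.9142 Y74.4541
G1 X162.5214 Y70.5361
G1 X160.4616 Y64.1965
G1 X162.5214 Y57.8569
G1 X167.9142 Y53.9389
G1 X174.5800 Y53.9389
G1 X179.9728 Y57.8569
G1 X182.0326 Y64.1965
M5
G00 X154.6831 Y47.0531
M3 S616
G1 X105.0259 Y87.6841 F1870
M5
G00 X154.7970 Y54.5731
M3 S737
G1 X145.7931 Y82.2843 F1691
G1 X122.2205 Y99.4108
G1 X93.0833 Y99.4108
G1 X69.5107 Y82.2843
G1 X60.5068 Y54.5731
G1 X69.5107 Y26.8619
G1 X93.0833 Y9.7354
G1 X122.2205 Y9.7354
G1 X145.7931 Y26.8619
G1 X154.7970 Y54.5731
M5
G00 X146.8913 Y71.8695
M3 S246
G1 X143.4781 Y82.3743 F1965
G1 X134.5422 Y88.8666
G1 X123.4968 Y88.8666
G1 X114.5609 Y82.3743
G1 X111.1477 Y71.8695
G1 X114.5609 Y61.3647
G1 X123.4968 Y54.8724
G1 X134.5422 Y54.8724
G1 X143.4781 Y61.3647
G1 X146.8913 Y71.8695
M5
G00 X0.0000 Y0.0000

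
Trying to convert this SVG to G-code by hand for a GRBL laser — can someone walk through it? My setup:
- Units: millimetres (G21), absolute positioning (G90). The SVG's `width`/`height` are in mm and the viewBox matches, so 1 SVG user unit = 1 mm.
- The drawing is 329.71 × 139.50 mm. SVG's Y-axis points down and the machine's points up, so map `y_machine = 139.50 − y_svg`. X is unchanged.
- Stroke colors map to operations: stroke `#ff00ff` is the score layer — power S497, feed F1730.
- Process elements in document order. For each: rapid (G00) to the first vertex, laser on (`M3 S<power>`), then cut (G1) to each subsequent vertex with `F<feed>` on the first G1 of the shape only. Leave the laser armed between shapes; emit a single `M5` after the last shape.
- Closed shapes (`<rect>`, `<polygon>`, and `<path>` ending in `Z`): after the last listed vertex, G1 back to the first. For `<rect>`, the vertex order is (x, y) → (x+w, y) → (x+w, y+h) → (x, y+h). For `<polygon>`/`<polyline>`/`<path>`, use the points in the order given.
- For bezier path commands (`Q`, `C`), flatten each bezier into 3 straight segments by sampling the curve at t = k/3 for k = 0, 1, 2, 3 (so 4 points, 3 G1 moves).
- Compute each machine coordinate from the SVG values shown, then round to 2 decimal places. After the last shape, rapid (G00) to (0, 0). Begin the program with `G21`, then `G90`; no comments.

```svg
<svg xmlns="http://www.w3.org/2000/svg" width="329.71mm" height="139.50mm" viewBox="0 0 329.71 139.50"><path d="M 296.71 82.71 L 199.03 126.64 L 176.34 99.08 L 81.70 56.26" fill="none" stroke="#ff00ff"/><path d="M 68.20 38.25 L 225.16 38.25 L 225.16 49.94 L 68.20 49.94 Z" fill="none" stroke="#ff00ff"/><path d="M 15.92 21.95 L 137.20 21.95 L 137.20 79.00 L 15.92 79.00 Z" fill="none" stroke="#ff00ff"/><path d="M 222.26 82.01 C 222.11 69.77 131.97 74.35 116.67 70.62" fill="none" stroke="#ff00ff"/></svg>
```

G21
G90
G00 X296.71 Y56.79
M3 S497
G1 X199.03 Y12.86 F1730
G1 X176.34 Y40.42
G1 X81.70 Y83.24
G00 X68.20 Y101.25
M3 S497
G1 X225.16 Y101.25 F1730
G1 X225.16 Y89.56
G1 X68.20 Y89.56
G1 X68.20 Y101.25
G00 X15.92 Y117.55
M3 S497
G1 X137.20 Y117.55 F1730
G1 X137.20 Y60.50
G1 X15.92 Y60.50
G1 X15.92 Y117.55
G00 X222.26 Y57.49
M3 S497
G1 X198.22 Y65.05 F1730
G1 X150.81 Y66.99
G1 X116.67 Y68.88
M5
G00 X0.00 Y0.00

1 u = 1 mm; y_m = 139.50 − y.

[1] `<path>` open polyline, #ff00ff→score S497 F1730: (296.71,56.79) → (199.03,12.86) → (176.34,40.42) → (81.70,83.24)

[2] `<path>` rectangle, #ff00ff→score S497 F1730: (68.20,101.25) → (225.16,101.25) → (225.16,89.56) → (68.20,89.56) → (68.20,101.25) (closed)

[3] `<path>` rectangle, #ff00ff→score S497 F1730: (15.92,117.55) → (137.20,117.55) → (137.20,60.50) → (15.92,60.50) → (15.92,117.55) (closed)

[4] `<path>` cubic bezier, #ff00ff→score S497 F1730: (222.26,57.49) → (198.22,65.05) → (150.81,66.99) → (116.67,68.88)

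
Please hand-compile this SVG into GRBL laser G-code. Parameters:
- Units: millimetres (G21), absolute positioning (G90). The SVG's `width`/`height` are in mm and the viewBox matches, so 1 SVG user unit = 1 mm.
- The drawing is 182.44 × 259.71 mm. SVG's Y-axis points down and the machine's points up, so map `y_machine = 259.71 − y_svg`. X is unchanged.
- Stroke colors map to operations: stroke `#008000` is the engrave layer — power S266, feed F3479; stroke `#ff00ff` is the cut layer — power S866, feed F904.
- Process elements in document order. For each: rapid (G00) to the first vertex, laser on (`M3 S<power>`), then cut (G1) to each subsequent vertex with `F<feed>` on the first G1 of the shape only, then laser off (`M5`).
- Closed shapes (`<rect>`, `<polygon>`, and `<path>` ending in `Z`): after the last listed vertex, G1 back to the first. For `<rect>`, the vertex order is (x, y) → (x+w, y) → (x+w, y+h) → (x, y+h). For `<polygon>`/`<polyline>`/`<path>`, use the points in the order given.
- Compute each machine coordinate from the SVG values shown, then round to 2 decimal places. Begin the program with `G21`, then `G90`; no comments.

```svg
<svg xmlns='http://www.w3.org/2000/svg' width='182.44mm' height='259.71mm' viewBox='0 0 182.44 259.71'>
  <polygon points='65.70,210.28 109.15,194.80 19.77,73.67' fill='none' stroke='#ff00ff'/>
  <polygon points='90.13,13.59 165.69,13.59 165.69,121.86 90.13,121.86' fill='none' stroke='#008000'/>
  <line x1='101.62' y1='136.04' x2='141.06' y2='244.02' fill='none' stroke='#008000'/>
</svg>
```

Since the viewBox matches the mm dimensions, user units are millimetres directly. The only transform is the Y-flip y_m = 259.71 − y_svg.

Shape 1 is a closed polygon drawn with `<polygon>`. Its stroke #ff00ff means cut at S866, F904. After flipping Y the toolpath is (65.70,49.43) → (109.15,64.91) → (19.77,186.04) → (65.70,49.43), returning to the start.

Shape 2 is a rectangle drawn with `<polygon>`. Its stroke #008000 means engrave at S266, F3479. After flipping Y the toolpath is (90.13,246.12) → (165.69,246.12) → (165.69,137.85) → (90.13,137.85) → (90.13,246.12), returning to the start.

Shape 3 is a line segment drawn with `<line>`. Its stroke #008000 means engrave at S266, F3479. After flipping Y the toolpath is (101.62,123.67) → (141.06,15.69).

G21
G90
G00 X65.70 Y49.43
M3 S866
G1 X109.15 Y64.91 F904
G1 X19.77 Y186.04
G1 X65.70 Y49.43
M5
G00 X90.13 Y246.12
M3 S266
G1 X165.69 Y246.12 F3479
G1 X165.69 Y137.85
G1 X90.13 Y137.85
G1 X90.13 Y246.12
M5
G00 X101.62 Y123.67
M3 S266
G1 X141.06 Y15.69 F3479
M5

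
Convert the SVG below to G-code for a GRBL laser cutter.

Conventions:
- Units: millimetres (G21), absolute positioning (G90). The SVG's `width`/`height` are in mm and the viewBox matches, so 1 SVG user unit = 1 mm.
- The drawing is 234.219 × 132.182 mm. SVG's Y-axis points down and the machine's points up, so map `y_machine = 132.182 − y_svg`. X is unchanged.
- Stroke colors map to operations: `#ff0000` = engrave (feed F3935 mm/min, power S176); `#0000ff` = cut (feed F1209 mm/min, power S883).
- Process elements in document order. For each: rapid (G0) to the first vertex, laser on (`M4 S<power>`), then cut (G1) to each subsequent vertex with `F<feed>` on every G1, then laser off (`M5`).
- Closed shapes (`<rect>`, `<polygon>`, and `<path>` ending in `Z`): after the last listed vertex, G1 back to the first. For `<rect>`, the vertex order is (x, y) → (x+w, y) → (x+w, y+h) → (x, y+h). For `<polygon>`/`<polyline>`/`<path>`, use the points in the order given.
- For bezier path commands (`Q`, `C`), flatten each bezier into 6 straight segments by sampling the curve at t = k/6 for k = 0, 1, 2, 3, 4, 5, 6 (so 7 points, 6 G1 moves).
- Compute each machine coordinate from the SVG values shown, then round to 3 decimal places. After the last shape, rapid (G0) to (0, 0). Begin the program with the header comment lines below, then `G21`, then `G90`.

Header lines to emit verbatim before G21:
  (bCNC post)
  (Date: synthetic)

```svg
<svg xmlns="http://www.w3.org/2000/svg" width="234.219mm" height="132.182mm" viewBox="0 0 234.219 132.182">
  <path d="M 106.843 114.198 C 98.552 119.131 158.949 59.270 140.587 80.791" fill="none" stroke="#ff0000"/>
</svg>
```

(bCNC post)
(Date: synthetic)
G21
G90
G0 X106.843 Y17.984
M4 S176
G1 X107.739 Y20.240 F3935
G1 X115.987 Y29.235 F3935
G1 X127.492 Y40.908 F3935
G1 X138.157 Y51.199 F3935
G1 X143.887 Y56.046 F3935
G1 X140.587 Y51.391 F3935
M5
G0 X0.000 Y0.000

Since the viewBox matches the mm dimensions, user units are millimetres directly. The only transform is the Y-flip y_m = 132.182 − y_svg.

Shape 1 is a cubic bezier drawn with `<path>`. Its stroke #ff0000 means engrave at S176, F3935. After flipping Y the toolpath is (106.843,17.984) → (107.739,20.240) → (115.987,29.235) → (127.492,40.908) → (138.157,51.199) → (143.887,56.046) → (140.587,51.391).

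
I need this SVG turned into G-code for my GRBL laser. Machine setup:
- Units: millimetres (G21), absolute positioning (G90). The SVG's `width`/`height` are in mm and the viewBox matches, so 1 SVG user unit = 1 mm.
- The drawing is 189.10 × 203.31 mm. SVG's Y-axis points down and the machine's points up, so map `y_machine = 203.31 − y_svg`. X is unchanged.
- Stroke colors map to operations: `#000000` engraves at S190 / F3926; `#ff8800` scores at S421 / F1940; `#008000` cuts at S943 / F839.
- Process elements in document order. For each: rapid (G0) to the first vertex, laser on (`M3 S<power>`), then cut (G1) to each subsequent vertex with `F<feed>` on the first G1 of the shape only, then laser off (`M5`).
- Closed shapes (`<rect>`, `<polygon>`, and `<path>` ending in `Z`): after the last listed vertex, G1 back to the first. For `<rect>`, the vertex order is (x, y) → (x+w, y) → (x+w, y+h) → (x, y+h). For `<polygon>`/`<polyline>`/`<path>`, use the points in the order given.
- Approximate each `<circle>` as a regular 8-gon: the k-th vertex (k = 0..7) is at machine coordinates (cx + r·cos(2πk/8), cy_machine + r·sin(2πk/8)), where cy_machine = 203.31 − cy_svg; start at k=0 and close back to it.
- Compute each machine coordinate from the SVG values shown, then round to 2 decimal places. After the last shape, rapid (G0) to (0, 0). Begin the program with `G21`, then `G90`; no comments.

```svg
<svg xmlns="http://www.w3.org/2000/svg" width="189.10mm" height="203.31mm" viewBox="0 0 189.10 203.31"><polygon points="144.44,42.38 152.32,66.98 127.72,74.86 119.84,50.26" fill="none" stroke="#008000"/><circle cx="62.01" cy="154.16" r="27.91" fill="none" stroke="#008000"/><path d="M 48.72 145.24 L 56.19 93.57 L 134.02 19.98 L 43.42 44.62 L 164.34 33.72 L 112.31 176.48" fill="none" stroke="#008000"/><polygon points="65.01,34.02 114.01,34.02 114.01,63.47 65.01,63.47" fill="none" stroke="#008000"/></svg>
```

G21
G90
G0 X144.44 Y160.93
M3 S943
G1 X152.32 Y136.33 F839
G1 X127.72 Y128.45
G1 X119.84 Y153.05
G1 X144.44 Y160.93
M5
G0 X89.92 Y49.15
M3 S943
G1 X81.75 Y68.89 F839
G1 X62.01 Y77.06
G1 X42.27 Y68.89
G1 X34.10 Y49.15
G1 X42.27 Y29.41
G1 X62.01 Y21.24
G1 X81.75 Y29.41
G1 X89.92 Y49.15
M5
G0 X48.72 Y58.07
M3 S943
G1 X56.19 Y109.74 F839
G1 X134.02 Y183.33
G1 X43.42 Y158.69
G1 X164.34 Y169.59
G1 X112.31 Y26.83
M5
G0 X65.01 Y169.29
M3 S943
G1 X114.01 Y169.29 F839
G1 X114.01 Y139.84
G1 X65.01 Y139.84
G1 X65.01 Y169.29
M5
G0 X0.00 Y0.00

1 u = 1 mm; y_m = 203.31 − y.

[1] `<polygon>` regular polygon, #008000→cut S943 F839: (144.44,160.93) → (152.32,136.33) → (127.72,128.45) → (119.84,153.05) → (144.44,160.93) (closed)

[2] `<circle>` circle, #008000→cut S943 F839: (89.92,49.15) → (81.75,68.89) → (62.01,77.06) → (42.27,68.89) → (34.10,49.15) → (42.27,29.41) → (62.01,21.24) → (81.75,29.41) → (89.92,49.15) (closed)

[3] `<path>` open polyline, #008000→cut S943 F839: (48.72,58.07) → (56.19,109.74) → (134.02,183.33) → (43.42,158.69) → (164.34,169.59) → (112.31,26.83)

[4] `<polygon>` rectangle, #008000→cut S943 F839: (65.01,169.29) → (114.01,169.29) → (114.01,139.84) → (65.01,139.84) → (65.01,169.29) (closed)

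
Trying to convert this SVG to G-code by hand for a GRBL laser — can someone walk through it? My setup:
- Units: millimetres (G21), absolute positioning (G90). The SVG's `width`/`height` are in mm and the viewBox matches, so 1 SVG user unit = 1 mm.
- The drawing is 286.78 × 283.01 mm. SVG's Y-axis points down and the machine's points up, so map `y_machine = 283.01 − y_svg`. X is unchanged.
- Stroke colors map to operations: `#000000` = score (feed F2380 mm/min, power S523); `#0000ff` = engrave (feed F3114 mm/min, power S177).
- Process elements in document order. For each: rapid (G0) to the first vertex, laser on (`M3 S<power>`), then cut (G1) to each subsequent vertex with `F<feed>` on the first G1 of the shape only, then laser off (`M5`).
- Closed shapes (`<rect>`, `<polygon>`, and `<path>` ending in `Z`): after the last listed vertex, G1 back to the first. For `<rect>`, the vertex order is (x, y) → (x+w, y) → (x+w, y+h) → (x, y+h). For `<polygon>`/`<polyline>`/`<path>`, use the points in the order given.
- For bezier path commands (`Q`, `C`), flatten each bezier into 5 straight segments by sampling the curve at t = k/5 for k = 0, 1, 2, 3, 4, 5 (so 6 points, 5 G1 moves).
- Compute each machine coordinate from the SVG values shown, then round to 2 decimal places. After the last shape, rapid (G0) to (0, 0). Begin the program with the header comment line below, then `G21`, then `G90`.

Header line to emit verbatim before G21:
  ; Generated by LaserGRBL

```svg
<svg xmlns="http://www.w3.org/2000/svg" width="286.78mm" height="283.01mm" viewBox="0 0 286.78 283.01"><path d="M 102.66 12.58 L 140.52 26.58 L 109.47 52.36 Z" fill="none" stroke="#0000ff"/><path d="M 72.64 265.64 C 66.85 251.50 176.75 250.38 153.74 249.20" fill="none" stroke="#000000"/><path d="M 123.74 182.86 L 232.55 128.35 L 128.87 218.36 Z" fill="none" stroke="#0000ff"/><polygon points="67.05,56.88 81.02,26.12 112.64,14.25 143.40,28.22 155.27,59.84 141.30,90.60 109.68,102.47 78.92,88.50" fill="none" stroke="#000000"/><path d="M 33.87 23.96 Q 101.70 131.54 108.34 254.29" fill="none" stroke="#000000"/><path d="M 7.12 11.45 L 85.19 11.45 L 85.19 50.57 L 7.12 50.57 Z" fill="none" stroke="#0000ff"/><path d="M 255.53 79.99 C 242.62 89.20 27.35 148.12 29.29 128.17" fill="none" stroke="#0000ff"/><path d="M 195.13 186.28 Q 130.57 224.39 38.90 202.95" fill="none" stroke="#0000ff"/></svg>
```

; Generated by LaserGRBL
G21
G90
G0 X102.66 Y270.43
M3 S177
G1 X140.52 Y256.43 F3114
G1 X109.47 Y230.65
G1 X102.66 Y270.43
M5
G0 X72.64 Y17.37
M3 S523
G1 X81.06 Y24.40 F2380
G1 X105.31 Y28.93
G1 X133.47 Y31.59
G1 X153.59 Y33.00
G1 X153.74 Y33.81
M5
G0 X123.74 Y100.15
M3 S177
G1 X232.55 Y154.66 F3114
G1 X128.87 Y64.65
G1 X123.74 Y100.15
M5
G0 X67.05 Y226.13
M3 S523
G1 X81.02 Y256.89 F2380
G1 X112.64 Y268.76
G1 X143.40 Y254.79
G1 X155.27 Y223.17
G1 X141.30 Y192.41
G1 X109.68 Y180.54
G1 X78.92 Y194.51
G1 X67.05 Y226.13
M5
G0 X33.87 Y259.05
M3 S523
G1 X58.55 Y215.41 F2380
G1 X78.34 Y170.56
G1 X93.24 Y124.49
G1 X103.24 Y77.21
G1 X108.34 Y28.72
M5
G0 X7.12 Y271.56
M3 S177
G1 X85.19 Y271.56 F3114
G1 X85.19 Y232.44
G1 X7.12 Y232.44
G1 X7.12 Y271.56
M5
G0 X255.53 Y203.02
M3 S177
G1 X226.86 Y192.56 F3114
G1 X169.76 Y176.34
G1 X104.37 Y160.53
G1 X50.83 Y151.31
G1 X29.29 Y154.84
M5
G0 X195.13 Y96.73
M3 S177
G1 X168.22 Y83.87 F3114
G1 X139.14 Y75.77
G1 X107.90 Y72.44
G1 X74.48 Y73.87
G1 X38.90 Y80.06
M5
G0 X0.00 Y0.00

1 u = 1 mm; y_m = 283.01 − y.

[1] `<path>` regular polygon, #0000ff→engrave S177 F3114: (102.66,270.43) → (140.52,256.43) → (109.47,230.65) → (102.66,270.43) (closed)

[2] `<path>` cubic bezier, #000000→score S523 F2380: (72.64,17.37) → (81.06,24.40) → (105.31,28.93) → (133.47,31.59) → (153.59,33.00) → (153.74,33.81)

[3] `<path>` closed polygon, #0000ff→engrave S177 F3114: (123.74,100.15) → (232.55,154.66) → (128.87,64.65) → (123.74,100.15) (closed)

[4] `<polygon>` regular polygon, #000000→score S523 F2380: (67.05,226.13) → (81.02,256.89) → (112.64,268.76) → (143.40,254.79) → (155.27,223.17) → (141.30,192.41) → (109.68,180.54) → (78.92,194.51) → (67.05,226.13) (closed)

[5] `<path>` quadratic bezier, #000000→score S523 F2380: (33.87,259.05) → (58.55,215.41) → (78.34,170.56) → (93.24,124.49) → (103.24,77.21) → (108.34,28.72)

[6] `<path>` rectangle, #0000ff→engrave S177 F3114: (7.12,271.56) → (85.19,271.56) → (85.19,232.44) → (7.12,232.44) → (7.12,271.56) (closed)

[7] `<path>` cubic bezier, #0000ff→engrave S177 F3114: (255.53,203.02) → (226.86,192.56) → (169.76,176.34) → (104.37,160.53) → (50.83,151.31) → (29.29,154.84)

[8] `<path>` quadratic bezier, #0000ff→engrave S177 F3114: (195.13,96.73) → (168.22,83.87) → (139.14,75.77) → (107.90,72.44) → (74.48,73.87) → (38.90,80.06)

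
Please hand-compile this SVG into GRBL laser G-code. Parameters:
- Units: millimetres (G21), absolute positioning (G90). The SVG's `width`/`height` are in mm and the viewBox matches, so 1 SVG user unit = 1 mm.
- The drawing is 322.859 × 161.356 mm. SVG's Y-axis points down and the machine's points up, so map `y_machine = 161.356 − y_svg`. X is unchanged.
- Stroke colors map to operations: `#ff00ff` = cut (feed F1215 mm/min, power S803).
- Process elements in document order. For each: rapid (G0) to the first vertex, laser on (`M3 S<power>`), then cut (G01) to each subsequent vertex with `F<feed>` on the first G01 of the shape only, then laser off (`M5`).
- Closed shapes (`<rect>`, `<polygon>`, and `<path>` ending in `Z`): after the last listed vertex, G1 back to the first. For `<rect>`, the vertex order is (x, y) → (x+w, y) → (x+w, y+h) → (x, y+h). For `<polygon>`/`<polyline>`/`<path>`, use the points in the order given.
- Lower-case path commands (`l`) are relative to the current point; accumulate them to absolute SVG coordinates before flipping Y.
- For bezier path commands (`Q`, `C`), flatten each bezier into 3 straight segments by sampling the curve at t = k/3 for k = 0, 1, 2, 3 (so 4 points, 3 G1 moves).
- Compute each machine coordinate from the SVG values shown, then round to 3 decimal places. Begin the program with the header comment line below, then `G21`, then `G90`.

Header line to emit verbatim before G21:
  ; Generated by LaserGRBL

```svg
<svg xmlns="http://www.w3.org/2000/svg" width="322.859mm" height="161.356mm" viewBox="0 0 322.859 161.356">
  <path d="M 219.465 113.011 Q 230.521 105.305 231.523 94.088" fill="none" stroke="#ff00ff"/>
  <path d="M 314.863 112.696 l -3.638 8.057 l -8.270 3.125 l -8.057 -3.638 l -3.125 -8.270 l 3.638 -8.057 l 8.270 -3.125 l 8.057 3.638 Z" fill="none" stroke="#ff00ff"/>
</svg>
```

viewBox `0 0 322.859 161.356` with mm width/height → 1 unit = 1 mm. Flip: y_m = 161.356 − y_svg.

**Shape 1** — `<path>` quadratic bezier, stroke `#ff00ff` → cut (S803, F1215). Control points (SVG): P0=(219.465,113.011), P1=(230.521,105.305), P2=(231.523,94.088); sampled at t=k/3. Machine vertices: (219.465,48.345) → (225.719,53.872) → (229.738,60.180) → (231.523,67.268). Open path.

**Shape 2** — `<path>` regular polygon, stroke `#ff00ff` → cut (S803, F1215). Machine vertices: (314.863,48.660) → (311.225,40.603) → (302.955,37.478) → (294.898,41.116) → (291.773,49.386) → (295.411,57.443) → (303.681,60.568) → (311.738,56.930) → (314.863,48.660). Closed: final G1 returns to the first vertex.

; Generated by LaserGRBL
G21
G90
G0 X219.465 Y48.345
M3 S803
G01 X225.719 Y53.872 F1215
G01 X229.738 Y60.180
G01 X231.523 Y67.268
M5
G0 X314.863 Y48.660
M3 S803
G01 X311.225 Y40.603 F1215
G01 X302.955 Y37.478
G01 X294.898 Y41.116
G01 X291.773 Y49.386
G01 X295.411 Y57.443
G01 X303.681 Y60.568
G01 X311.738 Y56.930
G01 X314.863 Y48.660
M5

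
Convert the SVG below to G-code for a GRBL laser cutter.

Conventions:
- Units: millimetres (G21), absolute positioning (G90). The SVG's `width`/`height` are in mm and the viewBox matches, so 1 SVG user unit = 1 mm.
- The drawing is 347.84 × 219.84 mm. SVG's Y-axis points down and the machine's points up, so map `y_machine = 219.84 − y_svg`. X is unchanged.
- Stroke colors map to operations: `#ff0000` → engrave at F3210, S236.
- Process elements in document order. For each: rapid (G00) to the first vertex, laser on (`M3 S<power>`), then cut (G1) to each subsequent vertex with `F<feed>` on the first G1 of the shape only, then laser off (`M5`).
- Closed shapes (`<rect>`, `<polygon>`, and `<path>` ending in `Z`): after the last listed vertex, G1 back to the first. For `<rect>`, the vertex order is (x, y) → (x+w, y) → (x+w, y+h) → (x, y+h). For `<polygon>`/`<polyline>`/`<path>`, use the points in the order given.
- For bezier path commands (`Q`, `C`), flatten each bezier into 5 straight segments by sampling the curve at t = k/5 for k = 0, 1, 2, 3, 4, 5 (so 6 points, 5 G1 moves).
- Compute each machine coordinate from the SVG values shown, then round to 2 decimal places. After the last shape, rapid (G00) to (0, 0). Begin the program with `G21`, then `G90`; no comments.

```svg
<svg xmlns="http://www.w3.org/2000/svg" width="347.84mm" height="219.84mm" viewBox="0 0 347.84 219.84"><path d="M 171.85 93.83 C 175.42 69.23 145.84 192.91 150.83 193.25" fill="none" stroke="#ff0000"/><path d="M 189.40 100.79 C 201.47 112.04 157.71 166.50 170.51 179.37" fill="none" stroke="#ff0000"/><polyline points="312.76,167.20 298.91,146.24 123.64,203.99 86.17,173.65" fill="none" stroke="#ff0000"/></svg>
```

G21
G90
G00 X171.85 Y126.01
M3 S236
G1 X170.56 Y125.15 F3210
G1 X164.56 Y101.74
G1 X157.10 Y68.82
G1 X151.44 Y39.42
G1 X150.83 Y26.59
M5
G00 X189.40 Y119.05
M3 S236
G1 X190.84 Y107.79 F3210
G1 X184.28 Y90.24
G1 X175.11 Y70.45
G1 X168.72 Y52.50
G1 X170.51 Y40.47
M5
G00 X312.76 Y52.64
M3 S236
G1 X298.91 Y73.60 F3210
G1 X123.64 Y15.85
G1 X86.17 Y46.19
M5
G00 X0.00 Y0.00

1 u = 1 mm; y_m = 219.84 − y.

[1] `<path>` cubic bezier, #ff0000→engrave S236 F3210: (171.85,126.01) → (170.56,125.15) → (164.56,101.74) → (157.10,68.82) → (151.44,39.42) → (150.83,26.59)

[2] `<path>` cubic bezier, #ff0000→engrave S236 F3210: (189.40,119.05) → (190.84,107.79) → (184.28,90.24) → (175.11,70.45) → (168.72,52.50) → (170.51,40.47)

[3] `<polyline>` open polyline, #ff0000→engrave S236 F3210: (312.76,52.64) → (298.91,73.60) → (123.64,15.85) → (86.17,46.19)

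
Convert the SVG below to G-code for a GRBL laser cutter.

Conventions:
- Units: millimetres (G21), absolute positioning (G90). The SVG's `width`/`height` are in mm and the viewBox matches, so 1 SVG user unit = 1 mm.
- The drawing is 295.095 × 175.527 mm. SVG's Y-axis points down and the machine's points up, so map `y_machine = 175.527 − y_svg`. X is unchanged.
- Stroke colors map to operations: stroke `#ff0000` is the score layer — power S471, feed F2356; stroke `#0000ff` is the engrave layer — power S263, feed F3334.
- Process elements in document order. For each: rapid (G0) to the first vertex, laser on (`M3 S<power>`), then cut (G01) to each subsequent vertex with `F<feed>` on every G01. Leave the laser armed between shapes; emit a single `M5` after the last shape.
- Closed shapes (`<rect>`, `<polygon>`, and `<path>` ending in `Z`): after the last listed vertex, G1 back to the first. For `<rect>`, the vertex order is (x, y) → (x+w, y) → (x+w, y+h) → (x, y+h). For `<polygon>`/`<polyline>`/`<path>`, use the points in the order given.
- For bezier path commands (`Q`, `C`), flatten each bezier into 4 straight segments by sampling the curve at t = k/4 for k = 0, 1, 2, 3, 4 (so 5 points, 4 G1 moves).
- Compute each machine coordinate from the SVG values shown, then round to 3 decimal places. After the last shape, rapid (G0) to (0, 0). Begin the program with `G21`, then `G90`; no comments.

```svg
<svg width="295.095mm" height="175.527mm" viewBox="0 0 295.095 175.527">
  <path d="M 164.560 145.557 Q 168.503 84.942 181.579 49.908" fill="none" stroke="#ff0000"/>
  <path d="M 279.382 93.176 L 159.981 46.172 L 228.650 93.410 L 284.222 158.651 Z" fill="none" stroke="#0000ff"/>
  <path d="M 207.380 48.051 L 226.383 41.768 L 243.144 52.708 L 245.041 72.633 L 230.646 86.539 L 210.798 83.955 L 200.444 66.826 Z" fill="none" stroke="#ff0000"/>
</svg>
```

G21
G90
G0 X164.560 Y29.970
M3 S471
G01 X167.102 Y58.679 F2356
G01 X170.786 Y84.190 F2356
G01 X175.612 Y106.503 F2356
G01 X181.579 Y125.619 F2356
G0 X279.382 Y82.351
M3 S263
G01 X159.981 Y129.355 F3334
G01 X228.650 Y82.117 F3334
G01 X284.222 Y16.876 F3334
G01 X279.382 Y82.351 F3334
G0 X207.380 Y127.476
M3 S471
G01 X226.383 Y133.759 F2356
G01 X243.144 Y122.819 F2356
G01 X245.041 Y102.894 F2356
G01 X230.646 Y88.988 F2356
G01 X210.798 Y91.572 F2356
G01 X200.444 Y108.701 F2356
G01 X207.380 Y127.476 F2356
M5
G0 X0.000 Y0.000

Since the viewBox matches the mm dimensions, user units are millimetres directly. The only transform is the Y-flip y_m = 175.527 − y_svg.

Shape 1 is a quadratic bezier drawn with `<path>`. Its stroke #ff0000 means score at S471, F2356. After flipping Y the toolpath is (164.560,29.970) → (167.102,58.679) → (170.786,84.190) → (175.612,106.503) → (181.579,125.619).

Shape 2 is a closed polygon drawn with `<path>`. Its stroke #0000ff means engrave at S263, F3334. After flipping Y the toolpath is (279.382,82.351) → (159.981,129.355) → (228.650,82.117) → (284.222,16.876) → (279.382,82.351), returning to the start.

Shape 3 is a regular polygon drawn with `<path>`. Its stroke #ff0000 means score at S471, F2356. After flipping Y the toolpath is (207.380,127.476) → (226.383,133.759) → (243.144,122.819) → (245.041,102.894) → (230.646,88.988) → (210.798,91.572) → (200.444,108.701) → (207.380,127.476), returning to the start.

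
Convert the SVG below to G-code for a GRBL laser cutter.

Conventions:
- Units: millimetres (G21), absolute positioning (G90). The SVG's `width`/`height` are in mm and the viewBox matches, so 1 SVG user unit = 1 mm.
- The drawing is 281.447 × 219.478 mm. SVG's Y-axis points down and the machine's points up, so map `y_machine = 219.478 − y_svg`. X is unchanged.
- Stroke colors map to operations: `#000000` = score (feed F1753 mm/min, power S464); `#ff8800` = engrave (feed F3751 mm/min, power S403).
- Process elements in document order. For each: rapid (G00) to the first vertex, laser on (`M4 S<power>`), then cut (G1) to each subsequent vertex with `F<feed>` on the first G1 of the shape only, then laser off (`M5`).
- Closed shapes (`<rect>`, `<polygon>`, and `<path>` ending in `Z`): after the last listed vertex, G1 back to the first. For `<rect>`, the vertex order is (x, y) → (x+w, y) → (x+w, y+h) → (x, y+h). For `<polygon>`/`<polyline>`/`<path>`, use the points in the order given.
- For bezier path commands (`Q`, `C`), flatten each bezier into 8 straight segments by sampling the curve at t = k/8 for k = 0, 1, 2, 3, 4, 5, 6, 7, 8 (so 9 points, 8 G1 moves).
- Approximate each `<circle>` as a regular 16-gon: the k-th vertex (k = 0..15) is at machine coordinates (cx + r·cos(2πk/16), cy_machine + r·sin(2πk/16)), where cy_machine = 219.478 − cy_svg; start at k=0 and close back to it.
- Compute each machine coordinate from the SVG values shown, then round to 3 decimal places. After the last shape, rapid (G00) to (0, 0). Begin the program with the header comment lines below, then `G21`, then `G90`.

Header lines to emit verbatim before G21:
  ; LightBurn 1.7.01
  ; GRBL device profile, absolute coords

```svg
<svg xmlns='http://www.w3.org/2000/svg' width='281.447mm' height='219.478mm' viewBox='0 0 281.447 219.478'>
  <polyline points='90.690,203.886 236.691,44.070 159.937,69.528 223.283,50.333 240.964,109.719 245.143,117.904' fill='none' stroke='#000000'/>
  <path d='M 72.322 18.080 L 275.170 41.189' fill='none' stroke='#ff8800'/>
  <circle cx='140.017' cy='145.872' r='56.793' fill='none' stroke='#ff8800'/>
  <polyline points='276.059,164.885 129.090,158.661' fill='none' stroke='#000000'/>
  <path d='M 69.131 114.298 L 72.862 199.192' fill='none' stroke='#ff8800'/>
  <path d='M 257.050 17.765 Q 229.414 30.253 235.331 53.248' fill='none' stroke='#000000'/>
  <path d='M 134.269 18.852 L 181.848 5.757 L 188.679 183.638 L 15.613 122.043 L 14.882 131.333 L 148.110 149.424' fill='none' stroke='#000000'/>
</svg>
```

Since the viewBox matches the mm dimensions, user units are millimetres directly. The only transform is the Y-flip y_m = 219.478 − y_svg.

Shape 1 is a open polyline drawn with `<polyline>`. Its stroke #000000 means score at S464, F1753. After flipping Y the toolpath is (90.690,15.592) → (236.691,175.408) → (159.937,149.950) → (223.283,169.145) → (240.964,109.759) → (245.143,101.574).

Shape 2 is a line segment drawn with `<path>`. Its stroke #ff8800 means engrave at S403, F3751. After flipping Y the toolpath is (72.322,201.398) → (275.170,178.289).

Shape 3 is a circle drawn with `<circle>`. Its stroke #ff8800 means engrave at S403, F3751. After flipping Y the toolpath is (196.810,73.606) → (192.487,95.340) → (180.176,113.765) → (161.751,126.076) → (140.017,130.399) → (118.283,126.076) → (99.858,113.765) → (87.547,95.340) → (83.224,73.606) → (87.547,51.872) → (99.858,33.447) → (118.283,21.136) → (140.017,16.813) → (161.751,21.136) → (180.176,33.447) → (192.487,51.872) → (196.810,73.606), returning to the start.

Shape 4 is a line segment drawn with `<polyline>`. Its stroke #000000 means score at S464, F1753. After flipping Y the toolpath is (276.059,54.593) → (129.090,60.817).

Shape 5 is a line segment drawn with `<path>`. Its stroke #ff8800 means engrave at S403, F3751. After flipping Y the toolpath is (69.131,105.180) → (72.862,20.286).

Shape 6 is a quadratic bezier drawn with `<path>`. Its stroke #000000 means score at S464, F1753. After flipping Y the toolpath is (257.050,201.713) → (250.665,198.427) → (245.329,194.812) → (241.041,190.869) → (237.802,186.598) → (235.612,181.999) → (234.470,177.071) → (234.376,171.815) → (235.331,166.230).

Shape 7 is a open polyline drawn with `<path>`. Its stroke #000000 means score at S464, F1753. After flipping Y the toolpath is (134.269,200.626) → (181.848,213.721) → (188.679,35.840) → (15.613,97.435) → (14.882,88.145) → (148.110,70.054).

; LightBurn 1.7.01
; GRBL device profile, absolute coords
G21
G90
G00 X90.690 Y15.592
M4 S464
G1 X236.691 Y175.408 F1753
G1 X159.937 Y149.950
G1 X223.283 Y169.145
G1 X240.964 Y109.759
G1 X245.143 Y101.574
M5
G00 X72.322 Y201.398
M4 S403
G1 X275.170 Y178.289 F3751
M5
G00 X196.810 Y73.606
M4 S403
G1 X192.487 Y95.340 F3751
G1 X180.176 Y113.765
G1 X161.751 Y126.076
G1 X140.017 Y130.399
G1 X118.283 Y126.076
G1 X99.858 Y113.765
G1 X87.547 Y95.340
G1 X83.224 Y73.606
G1 X87.547 Y51.872
G1 X99.858 Y33.447
G1 X118.283 Y21.136
G1 X140.017 Y16.813
G1 X161.751 Y21.136
G1 X180.176 Y33.447
G1 X192.487 Y51.872
G1 X196.810 Y73.606
M5
G00 X276.059 Y54.593
M4 S464
G1 X129.090 Y60.817 F1753
M5
G00 X69.131 Y105.180
M4 S403
G1 X72.862 Y20.286 F3751
M5
G00 X257.050 Y201.713
M4 S464
G1 X250.665 Y198.427 F1753
G1 X245.329 Y194.812
G1 X241.041 Y190.869
G1 X237.802 Y186.598
G1 X235.612 Y181.999
G1 X234.470 Y177.071
G1 X234.376 Y171.815
G1 X235.331 Y166.230
M5
G00 X134.269 Y200.626
M4 S464
G1 X181.848 Y213.721 F1753
G1 X188.679 Y35.840
G1 X15.613 Y97.435
G1 X14.882 Y88.145
G1 X148.110 Y70.054
M5
G00 X0.000 Y0.000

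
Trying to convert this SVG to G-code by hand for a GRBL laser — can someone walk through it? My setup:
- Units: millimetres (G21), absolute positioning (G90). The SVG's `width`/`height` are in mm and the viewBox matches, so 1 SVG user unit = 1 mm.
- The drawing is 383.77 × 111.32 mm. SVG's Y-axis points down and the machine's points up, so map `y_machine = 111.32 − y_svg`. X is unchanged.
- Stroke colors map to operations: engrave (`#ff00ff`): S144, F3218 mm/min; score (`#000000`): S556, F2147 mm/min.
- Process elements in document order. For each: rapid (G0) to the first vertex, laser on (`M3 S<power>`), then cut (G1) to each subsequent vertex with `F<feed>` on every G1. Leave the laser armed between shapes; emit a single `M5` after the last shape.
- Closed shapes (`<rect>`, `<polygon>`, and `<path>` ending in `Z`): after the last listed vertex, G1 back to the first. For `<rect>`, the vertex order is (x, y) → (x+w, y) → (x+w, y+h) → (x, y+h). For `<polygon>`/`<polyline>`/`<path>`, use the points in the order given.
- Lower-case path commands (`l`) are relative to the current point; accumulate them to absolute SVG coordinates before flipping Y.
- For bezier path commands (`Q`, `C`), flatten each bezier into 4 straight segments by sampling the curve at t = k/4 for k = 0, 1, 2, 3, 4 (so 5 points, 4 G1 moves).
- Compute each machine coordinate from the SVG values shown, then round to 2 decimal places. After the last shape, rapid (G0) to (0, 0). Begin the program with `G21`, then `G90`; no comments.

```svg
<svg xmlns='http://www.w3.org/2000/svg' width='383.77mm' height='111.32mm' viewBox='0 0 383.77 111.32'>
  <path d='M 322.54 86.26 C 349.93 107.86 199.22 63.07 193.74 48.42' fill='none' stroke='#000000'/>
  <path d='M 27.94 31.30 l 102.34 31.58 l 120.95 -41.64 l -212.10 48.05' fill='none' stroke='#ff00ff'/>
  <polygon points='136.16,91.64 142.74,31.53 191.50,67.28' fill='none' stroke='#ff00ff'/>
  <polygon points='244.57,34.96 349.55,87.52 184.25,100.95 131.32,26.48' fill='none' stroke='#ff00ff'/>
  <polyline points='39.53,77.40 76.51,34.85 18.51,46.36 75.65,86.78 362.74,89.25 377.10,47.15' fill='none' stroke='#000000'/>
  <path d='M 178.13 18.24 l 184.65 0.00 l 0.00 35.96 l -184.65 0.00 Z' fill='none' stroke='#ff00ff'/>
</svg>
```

1 u = 1 mm; y_m = 111.32 − y.

[1] `<path>` cubic bezier, #000000→score S556 F2147: (322.54,25.06) → (314.74,19.80) → (270.47,30.39) → (220.03,47.77) → (193.74,62.90)

[2] `<path>` open polyline, #ff00ff→engrave S144 F3218: (27.94,80.02) → (130.28,48.44) → (251.23,90.08) → (39.13,42.03)

[3] `<polygon>` regular polygon, #ff00ff→engrave S144 F3218: (136.16,19.68) → (142.74,79.79) → (191.50,44.04) → (136.16,19.68) (closed)

[4] `<polygon>` closed polygon, #ff00ff→engrave S144 F3218: (244.57,76.36) → (349.55,23.80) → (184.25,10.37) → (131.32,84.84) → (244.57,76.36) (closed)

[5] `<polyline>` open polyline, #000000→score S556 F2147: (39.53,33.92) → (76.51,76.47) → (18.51,64.96) → (75.65,24.54) → (362.74,22.07) → (377.10,64.17)

[6] `<path>` rectangle, #ff00ff→engrave S144 F3218: (178.13,93.08) → (362.78,93.08) → (362.78,57.12) → (178.13,57.12) → (178.13,93.08) (closed)

G21
G90
G0 X322.54 Y25.06
M3 S556
G1 X314.74 Y19.80 F2147
G1 X270.47 Y30.39 F2147
G1 X220.03 Y47.77 F2147
G1 X193.74 Y62.90 F2147
G0 X27.94 Y80.02
M3 S144
G1 X130.28 Y48.44 F3218
G1 X251.23 Y90.08 F3218
G1 X39.13 Y42.03 F3218
G0 X136.16 Y19.68
M3 S144
G1 X142.74 Y79.79 F3218
G1 X191.50 Y44.04 F3218
G1 X136.16 Y19.68 F3218
G0 X244.57 Y76.36
M3 S144
G1 X349.55 Y23.80 F3218
G1 X184.25 Y10.37 F3218
G1 X131.32 Y84.84 F3218
G1 X244.57 Y76.36 F3218
G0 X39.53 Y33.92
M3 S556
G1 X76.51 Y76.47 F2147
G1 X18.51 Y64.96 F2147
G1 X75.65 Y24.54 F2147
G1 X362.74 Y22.07 F2147
G1 X377.10 Y64.17 F2147
G0 X178.13 Y93.08
M3 S144
G1 X362.78 Y93.08 F3218
G1 X362.78 Y57.12 F3218
G1 X178.13 Y57.12 F3218
G1 X178.13 Y93.08 F3218
M5
G0 X0.00 Y0.00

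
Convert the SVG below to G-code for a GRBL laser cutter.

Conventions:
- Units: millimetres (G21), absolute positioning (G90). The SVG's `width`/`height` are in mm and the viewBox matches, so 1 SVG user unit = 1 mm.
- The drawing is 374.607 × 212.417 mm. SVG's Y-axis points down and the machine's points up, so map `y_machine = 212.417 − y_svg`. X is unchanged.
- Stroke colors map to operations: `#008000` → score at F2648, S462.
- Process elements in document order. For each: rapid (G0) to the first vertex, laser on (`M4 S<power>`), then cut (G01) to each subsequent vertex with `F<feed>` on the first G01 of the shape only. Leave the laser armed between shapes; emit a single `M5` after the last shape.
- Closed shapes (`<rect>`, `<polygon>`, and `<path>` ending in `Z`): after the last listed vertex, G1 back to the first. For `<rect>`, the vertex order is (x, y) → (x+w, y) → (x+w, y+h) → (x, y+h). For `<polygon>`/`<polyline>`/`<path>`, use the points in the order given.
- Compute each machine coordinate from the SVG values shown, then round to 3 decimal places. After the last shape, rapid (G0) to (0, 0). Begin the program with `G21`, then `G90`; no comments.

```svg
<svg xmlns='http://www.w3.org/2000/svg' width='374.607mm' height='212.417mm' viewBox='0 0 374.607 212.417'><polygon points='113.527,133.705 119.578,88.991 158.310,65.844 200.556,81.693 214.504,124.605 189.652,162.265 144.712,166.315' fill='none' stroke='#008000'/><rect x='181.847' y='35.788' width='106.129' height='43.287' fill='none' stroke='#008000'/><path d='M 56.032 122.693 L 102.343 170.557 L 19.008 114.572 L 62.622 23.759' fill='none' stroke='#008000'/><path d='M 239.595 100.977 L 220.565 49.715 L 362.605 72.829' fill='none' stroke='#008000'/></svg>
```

G21
G90
G0 X113.527 Y78.712
M4 S462
G01 X119.578 Y123.426 F2648
G01 X158.310 Y146.573
G01 X200.556 Y130.724
G01 X214.504 Y87.812
G01 X189.652 Y50.152
G01 X144.712 Y46.102
G01 X113.527 Y78.712
G0 X181.847 Y176.629
M4 S462
G01 X287.976 Y176.629 F2648
G01 X287.976 Y133.342
G01 X181.847 Y133.342
G01 X181.847 Y176.629
G0 X56.032 Y89.724
M4 S462
G01 X102.343 Y41.860 F2648
G01 X19.008 Y97.845
G01 X62.622 Y188.658
G0 X239.595 Y111.440
M4 S462
G01 X220.565 Y162.702 F2648
G01 X362.605 Y139.588
M5
G0 X0.000 Y0.000

Since the viewBox matches the mm dimensions, user units are millimetres directly. The only transform is the Y-flip y_m = 212.417 − y_svg.

Shape 1 is a regular polygon drawn with `<polygon>`. Its stroke #008000 means score at S462, F2648. After flipping Y the toolpath is (113.527,78.712) → (119.578,123.426) → (158.310,146.573) → (200.556,130.724) → (214.504,87.812) → (189.652,50.152) → (144.712,46.102) → (113.527,78.712), returning to the start.

Shape 2 is a rectangle drawn with `<rect>`. Its stroke #008000 means score at S462, F2648. After flipping Y the toolpath is (181.847,176.629) → (287.976,176.629) → (287.976,133.342) → (181.847,133.342) → (181.847,176.629), returning to the start.

Shape 3 is a open polyline drawn with `<path>`. Its stroke #008000 means score at S462, F2648. After flipping Y the toolpath is (56.032,89.724) → (102.343,41.860) → (19.008,97.845) → (62.622,188.658).

Shape 4 is a open polyline drawn with `<path>`. Its stroke #008000 means score at S462, F2648. After flipping Y the toolpath is (239.595,111.440) → (220.565,162.702) → (362.605,139.588).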